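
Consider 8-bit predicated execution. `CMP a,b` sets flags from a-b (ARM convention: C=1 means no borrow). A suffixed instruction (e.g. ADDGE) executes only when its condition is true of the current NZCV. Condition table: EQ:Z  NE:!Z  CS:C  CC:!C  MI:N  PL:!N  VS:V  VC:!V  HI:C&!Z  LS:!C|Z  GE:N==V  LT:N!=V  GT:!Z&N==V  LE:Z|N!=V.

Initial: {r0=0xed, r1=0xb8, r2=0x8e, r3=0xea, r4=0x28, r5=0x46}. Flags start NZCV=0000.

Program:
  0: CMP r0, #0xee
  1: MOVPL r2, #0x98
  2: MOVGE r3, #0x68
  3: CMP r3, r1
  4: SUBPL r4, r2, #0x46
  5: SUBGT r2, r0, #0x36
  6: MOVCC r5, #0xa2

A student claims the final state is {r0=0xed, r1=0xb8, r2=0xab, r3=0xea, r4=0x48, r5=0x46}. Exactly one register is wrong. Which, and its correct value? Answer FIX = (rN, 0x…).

FIX = (r2, 0xb7)

[0] flags=1000 → (cmp)
[1] flags=1000 PL?F → skip
[2] flags=1000 GE?F → skip
[3] flags=0010 → (cmp)
[4] flags=0010 PL?T → r4=0x48
[5] flags=0010 GT?T → r2=0xb7
[6] flags=0010 CC?F → skip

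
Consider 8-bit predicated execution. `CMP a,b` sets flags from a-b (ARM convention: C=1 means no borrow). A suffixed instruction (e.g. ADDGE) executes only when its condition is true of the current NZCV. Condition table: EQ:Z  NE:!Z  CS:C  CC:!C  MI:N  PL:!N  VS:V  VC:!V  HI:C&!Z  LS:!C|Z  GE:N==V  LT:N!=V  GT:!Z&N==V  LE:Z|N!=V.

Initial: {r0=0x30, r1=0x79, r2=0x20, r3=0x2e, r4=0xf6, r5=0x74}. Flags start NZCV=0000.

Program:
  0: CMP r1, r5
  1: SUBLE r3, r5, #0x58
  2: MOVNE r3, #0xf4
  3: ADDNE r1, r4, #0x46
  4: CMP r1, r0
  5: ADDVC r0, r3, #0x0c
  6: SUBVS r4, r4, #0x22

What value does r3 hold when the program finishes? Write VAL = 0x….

0: ✓ CMP  NZCV=0010
1: · SUBLE
2: ✓ MOVNE  r3←0xf4
3: ✓ ADDNE  r1←0x3c
4: ✓ CMP  NZCV=0010
5: ✓ ADDVC  r0←0x00
6: · SUBVS

VAL = 0xf4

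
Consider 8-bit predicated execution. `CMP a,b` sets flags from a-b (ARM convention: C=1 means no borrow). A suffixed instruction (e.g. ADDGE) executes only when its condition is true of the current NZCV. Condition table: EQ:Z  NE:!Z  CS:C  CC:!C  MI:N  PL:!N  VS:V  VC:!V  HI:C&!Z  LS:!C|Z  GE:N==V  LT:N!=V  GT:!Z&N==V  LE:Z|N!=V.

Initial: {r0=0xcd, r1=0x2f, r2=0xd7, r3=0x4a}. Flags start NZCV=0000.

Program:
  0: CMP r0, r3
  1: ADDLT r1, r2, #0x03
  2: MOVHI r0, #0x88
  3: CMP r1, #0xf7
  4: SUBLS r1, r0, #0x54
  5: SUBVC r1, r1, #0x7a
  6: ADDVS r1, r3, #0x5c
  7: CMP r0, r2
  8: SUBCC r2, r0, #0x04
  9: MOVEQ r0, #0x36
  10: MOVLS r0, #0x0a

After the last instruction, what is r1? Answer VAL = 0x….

VAL = 0xba

[0] flags=1010 → (cmp)
[1] flags=1010 LT?T → r1=0xda
[2] flags=1010 HI?T → r0=0x88
[3] flags=1000 → (cmp)
[4] flags=1000 LS?T → r1=0x34
[5] flags=1000 VC?T → r1=0xba
[6] flags=1000 VS?F → skip
[7] flags=1000 → (cmp)
[8] flags=1000 CC?T → r2=0x84
[9] flags=1000 EQ?F → skip
[10] flags=1000 LS?T → r0=0x0a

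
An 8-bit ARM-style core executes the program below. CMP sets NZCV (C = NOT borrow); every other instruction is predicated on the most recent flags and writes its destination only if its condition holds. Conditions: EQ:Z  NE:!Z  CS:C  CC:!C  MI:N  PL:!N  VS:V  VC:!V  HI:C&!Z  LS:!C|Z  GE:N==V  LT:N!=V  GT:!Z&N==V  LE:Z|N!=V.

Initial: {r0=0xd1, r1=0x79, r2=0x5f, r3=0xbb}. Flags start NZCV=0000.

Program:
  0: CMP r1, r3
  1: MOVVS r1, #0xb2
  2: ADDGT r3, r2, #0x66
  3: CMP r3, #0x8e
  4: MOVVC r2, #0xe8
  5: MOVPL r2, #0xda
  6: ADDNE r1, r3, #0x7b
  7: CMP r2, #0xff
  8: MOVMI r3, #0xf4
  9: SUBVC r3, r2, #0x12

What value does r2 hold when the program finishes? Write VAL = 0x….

VAL = 0xda

[0] flags=1001 → (cmp)
[1] flags=1001 VS?T → r1=0xb2
[2] flags=1001 GT?T → r3=0xc5
[3] flags=0010 → (cmp)
[4] flags=0010 VC?T → r2=0xe8
[5] flags=0010 PL?T → r2=0xda
[6] flags=0010 NE?T → r1=0x40
[7] flags=1000 → (cmp)
[8] flags=1000 MI?T → r3=0xf4
[9] flags=1000 VC?T → r3=0xc8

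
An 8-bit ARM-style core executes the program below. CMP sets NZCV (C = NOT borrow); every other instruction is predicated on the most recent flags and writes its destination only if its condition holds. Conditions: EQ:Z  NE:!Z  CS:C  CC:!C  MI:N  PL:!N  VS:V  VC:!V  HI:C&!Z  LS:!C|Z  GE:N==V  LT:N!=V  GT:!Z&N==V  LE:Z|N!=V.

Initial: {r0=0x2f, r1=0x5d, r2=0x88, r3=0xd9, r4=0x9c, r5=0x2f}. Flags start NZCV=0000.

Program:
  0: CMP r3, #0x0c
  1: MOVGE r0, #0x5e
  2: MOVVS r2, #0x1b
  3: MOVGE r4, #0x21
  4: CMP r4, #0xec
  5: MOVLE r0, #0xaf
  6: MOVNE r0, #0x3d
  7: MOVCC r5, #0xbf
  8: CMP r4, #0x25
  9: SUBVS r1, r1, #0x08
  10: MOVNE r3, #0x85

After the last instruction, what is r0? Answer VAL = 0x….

VAL = 0x3d

[0] flags=1010 → (cmp)
[1] flags=1010 GE?F → skip
[2] flags=1010 VS?F → skip
[3] flags=1010 GE?F → skip
[4] flags=1000 → (cmp)
[5] flags=1000 LE?T → r0=0xaf
[6] flags=1000 NE?T → r0=0x3d
[7] flags=1000 CC?T → r5=0xbf
[8] flags=0011 → (cmp)
[9] flags=0011 VS?T → r1=0x55
[10] flags=0011 NE?T → r3=0x85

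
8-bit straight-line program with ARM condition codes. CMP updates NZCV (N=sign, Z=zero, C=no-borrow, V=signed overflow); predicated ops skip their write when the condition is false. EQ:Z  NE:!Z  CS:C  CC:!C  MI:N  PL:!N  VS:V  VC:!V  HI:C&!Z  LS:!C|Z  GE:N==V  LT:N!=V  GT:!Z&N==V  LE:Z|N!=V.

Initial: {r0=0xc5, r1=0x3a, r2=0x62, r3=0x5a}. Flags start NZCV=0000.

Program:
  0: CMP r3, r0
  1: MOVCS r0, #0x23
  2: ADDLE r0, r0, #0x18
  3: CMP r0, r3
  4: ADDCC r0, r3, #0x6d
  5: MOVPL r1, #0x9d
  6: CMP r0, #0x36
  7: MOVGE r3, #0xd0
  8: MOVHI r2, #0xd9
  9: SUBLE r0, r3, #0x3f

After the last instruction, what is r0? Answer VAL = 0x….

VAL = 0x1b

[0] flags=1001 → (cmp)
[1] flags=1001 CS?F → skip
[2] flags=1001 LE?F → skip
[3] flags=0011 → (cmp)
[4] flags=0011 CC?F → skip
[5] flags=0011 PL?T → r1=0x9d
[6] flags=1010 → (cmp)
[7] flags=1010 GE?F → skip
[8] flags=1010 HI?T → r2=0xd9
[9] flags=1010 LE?T → r0=0x1b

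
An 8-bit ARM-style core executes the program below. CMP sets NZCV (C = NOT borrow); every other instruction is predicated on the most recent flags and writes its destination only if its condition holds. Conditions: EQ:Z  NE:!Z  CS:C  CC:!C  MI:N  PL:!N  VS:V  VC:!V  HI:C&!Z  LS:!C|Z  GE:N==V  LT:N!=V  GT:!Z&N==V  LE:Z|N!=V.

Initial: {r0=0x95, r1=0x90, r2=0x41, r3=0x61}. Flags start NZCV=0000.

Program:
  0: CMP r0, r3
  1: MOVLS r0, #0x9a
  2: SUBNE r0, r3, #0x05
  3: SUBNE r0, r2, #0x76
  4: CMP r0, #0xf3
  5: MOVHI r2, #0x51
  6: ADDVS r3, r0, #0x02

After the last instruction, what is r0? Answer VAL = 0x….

VAL = 0xcb

[0] flags=0011 → (cmp)
[1] flags=0011 LS?F → skip
[2] flags=0011 NE?T → r0=0x5c
[3] flags=0011 NE?T → r0=0xcb
[4] flags=1000 → (cmp)
[5] flags=1000 HI?F → skip
[6] flags=1000 VS?F → skip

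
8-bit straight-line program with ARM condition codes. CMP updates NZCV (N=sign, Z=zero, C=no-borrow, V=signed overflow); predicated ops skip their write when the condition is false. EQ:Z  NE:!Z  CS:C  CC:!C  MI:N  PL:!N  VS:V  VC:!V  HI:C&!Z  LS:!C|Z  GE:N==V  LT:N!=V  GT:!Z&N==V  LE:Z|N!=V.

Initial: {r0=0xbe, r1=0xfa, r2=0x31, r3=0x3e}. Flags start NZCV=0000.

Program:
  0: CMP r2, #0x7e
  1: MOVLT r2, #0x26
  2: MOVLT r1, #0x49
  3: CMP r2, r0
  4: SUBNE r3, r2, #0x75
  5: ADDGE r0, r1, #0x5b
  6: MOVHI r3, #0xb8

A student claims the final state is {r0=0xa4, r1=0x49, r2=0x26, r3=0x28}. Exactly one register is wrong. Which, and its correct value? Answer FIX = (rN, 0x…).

FIX = (r3, 0xb1)

0: ✓ CMP  NZCV=1000
1: ✓ MOVLT  r2←0x26
2: ✓ MOVLT  r1←0x49
3: ✓ CMP  NZCV=0000
4: ✓ SUBNE  r3←0xb1
5: ✓ ADDGE  r0←0xa4
6: · MOVHI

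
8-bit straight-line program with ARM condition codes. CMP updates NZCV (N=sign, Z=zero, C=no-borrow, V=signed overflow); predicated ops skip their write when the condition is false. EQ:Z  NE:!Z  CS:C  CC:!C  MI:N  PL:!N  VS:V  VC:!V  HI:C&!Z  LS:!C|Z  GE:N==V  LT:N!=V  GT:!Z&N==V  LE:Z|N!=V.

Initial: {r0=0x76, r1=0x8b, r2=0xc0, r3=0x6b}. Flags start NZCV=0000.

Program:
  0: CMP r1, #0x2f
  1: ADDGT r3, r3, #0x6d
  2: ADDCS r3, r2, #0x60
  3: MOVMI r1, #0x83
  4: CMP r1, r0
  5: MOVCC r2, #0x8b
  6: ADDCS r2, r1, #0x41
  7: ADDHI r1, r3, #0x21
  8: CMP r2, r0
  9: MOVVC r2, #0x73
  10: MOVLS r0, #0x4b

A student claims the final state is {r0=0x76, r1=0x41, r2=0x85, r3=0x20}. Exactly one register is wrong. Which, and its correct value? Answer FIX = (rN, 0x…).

[0] flags=0011 → (cmp)
[1] flags=0011 GT?F → skip
[2] flags=0011 CS?T → r3=0x20
[3] flags=0011 MI?F → skip
[4] flags=0011 → (cmp)
[5] flags=0011 CC?F → skip
[6] flags=0011 CS?T → r2=0xcc
[7] flags=0011 HI?T → r1=0x41
[8] flags=0011 → (cmp)
[9] flags=0011 VC?F → skip
[10] flags=0011 LS?F → skip

FIX = (r2, 0xcc)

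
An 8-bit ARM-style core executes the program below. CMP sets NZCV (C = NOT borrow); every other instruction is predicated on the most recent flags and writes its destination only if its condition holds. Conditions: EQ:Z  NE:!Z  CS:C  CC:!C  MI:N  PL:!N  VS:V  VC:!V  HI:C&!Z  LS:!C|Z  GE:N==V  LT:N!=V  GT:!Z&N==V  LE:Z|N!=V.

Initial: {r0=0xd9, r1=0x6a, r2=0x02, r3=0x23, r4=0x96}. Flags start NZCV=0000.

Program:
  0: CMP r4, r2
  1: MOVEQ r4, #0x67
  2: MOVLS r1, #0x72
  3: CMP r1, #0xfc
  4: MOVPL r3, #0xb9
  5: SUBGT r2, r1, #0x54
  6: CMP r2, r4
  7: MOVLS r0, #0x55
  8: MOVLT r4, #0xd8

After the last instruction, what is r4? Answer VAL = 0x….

[0] flags=1010 → (cmp)
[1] flags=1010 EQ?F → skip
[2] flags=1010 LS?F → skip
[3] flags=0000 → (cmp)
[4] flags=0000 PL?T → r3=0xb9
[5] flags=0000 GT?T → r2=0x16
[6] flags=1001 → (cmp)
[7] flags=1001 LS?T → r0=0x55
[8] flags=1001 LT?F → skip

VAL = 0x96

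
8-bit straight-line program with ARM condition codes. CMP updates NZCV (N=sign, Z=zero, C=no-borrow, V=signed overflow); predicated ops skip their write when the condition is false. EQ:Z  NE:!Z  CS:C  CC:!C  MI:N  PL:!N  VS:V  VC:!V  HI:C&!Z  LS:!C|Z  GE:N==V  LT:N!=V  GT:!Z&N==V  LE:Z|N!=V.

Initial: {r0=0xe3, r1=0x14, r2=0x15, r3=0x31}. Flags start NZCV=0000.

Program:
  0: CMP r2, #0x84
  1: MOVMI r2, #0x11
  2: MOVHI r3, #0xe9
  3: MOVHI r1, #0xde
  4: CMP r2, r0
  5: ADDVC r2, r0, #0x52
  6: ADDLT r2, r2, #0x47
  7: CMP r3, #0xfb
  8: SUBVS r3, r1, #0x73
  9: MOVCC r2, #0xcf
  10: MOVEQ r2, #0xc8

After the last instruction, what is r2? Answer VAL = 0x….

0: ✓ CMP  NZCV=1001
1: ✓ MOVMI  r2←0x11
2: · MOVHI
3: · MOVHI
4: ✓ CMP  NZCV=0000
5: ✓ ADDVC  r2←0x35
6: · ADDLT
7: ✓ CMP  NZCV=0000
8: · SUBVS
9: ✓ MOVCC  r2←0xcf
10: · MOVEQ

VAL = 0xcf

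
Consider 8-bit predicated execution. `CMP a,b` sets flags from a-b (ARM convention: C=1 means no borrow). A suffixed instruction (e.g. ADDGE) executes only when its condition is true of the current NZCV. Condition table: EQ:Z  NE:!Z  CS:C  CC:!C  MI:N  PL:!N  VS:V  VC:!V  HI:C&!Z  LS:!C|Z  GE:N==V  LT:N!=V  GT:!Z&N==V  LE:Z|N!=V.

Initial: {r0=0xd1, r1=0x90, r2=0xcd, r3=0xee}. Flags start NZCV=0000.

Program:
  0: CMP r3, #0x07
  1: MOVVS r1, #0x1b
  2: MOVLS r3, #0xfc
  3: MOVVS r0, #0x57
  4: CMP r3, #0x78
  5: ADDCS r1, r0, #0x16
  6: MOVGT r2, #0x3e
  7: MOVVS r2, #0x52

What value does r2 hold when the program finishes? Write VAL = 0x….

[0] flags=1010 → (cmp)
[1] flags=1010 VS?F → skip
[2] flags=1010 LS?F → skip
[3] flags=1010 VS?F → skip
[4] flags=0011 → (cmp)
[5] flags=0011 CS?T → r1=0xe7
[6] flags=0011 GT?F → skip
[7] flags=0011 VS?T → r2=0x52

VAL = 0x52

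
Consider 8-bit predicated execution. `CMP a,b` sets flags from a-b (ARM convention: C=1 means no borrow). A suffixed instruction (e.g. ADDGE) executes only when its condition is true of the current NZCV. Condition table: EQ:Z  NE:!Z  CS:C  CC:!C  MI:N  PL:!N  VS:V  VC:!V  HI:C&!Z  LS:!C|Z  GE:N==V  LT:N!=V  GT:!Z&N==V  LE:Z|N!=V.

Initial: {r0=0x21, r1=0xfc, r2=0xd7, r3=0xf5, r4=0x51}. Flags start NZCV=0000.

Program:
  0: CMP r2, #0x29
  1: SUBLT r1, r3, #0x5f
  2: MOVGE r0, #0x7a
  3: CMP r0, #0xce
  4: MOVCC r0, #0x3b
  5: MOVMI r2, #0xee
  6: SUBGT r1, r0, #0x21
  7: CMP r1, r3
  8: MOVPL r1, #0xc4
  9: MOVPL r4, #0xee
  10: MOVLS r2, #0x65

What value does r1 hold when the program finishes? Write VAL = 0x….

0: ✓ CMP  NZCV=1010
1: ✓ SUBLT  r1←0x96
2: · MOVGE
3: ✓ CMP  NZCV=0000
4: ✓ MOVCC  r0←0x3b
5: · MOVMI
6: ✓ SUBGT  r1←0x1a
7: ✓ CMP  NZCV=0000
8: ✓ MOVPL  r1←0xc4
9: ✓ MOVPL  r4←0xee
10: ✓ MOVLS  r2←0x65

VAL = 0xc4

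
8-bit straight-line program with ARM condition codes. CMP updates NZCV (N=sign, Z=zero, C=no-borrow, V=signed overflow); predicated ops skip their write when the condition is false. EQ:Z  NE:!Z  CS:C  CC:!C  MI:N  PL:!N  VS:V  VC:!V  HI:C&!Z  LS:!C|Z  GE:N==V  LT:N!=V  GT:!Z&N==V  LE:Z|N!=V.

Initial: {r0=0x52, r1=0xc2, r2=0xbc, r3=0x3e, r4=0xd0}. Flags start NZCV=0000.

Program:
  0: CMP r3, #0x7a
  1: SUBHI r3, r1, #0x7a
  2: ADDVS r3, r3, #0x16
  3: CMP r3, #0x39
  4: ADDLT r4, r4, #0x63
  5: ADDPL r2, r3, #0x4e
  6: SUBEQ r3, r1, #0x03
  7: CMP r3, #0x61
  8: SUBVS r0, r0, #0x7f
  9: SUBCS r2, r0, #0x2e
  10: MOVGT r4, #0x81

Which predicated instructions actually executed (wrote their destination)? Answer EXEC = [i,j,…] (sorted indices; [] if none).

0: ✓ CMP  NZCV=1000
1: · SUBHI
2: · ADDVS
3: ✓ CMP  NZCV=0010
4: · ADDLT
5: ✓ ADDPL  r2←0x8c
6: · SUBEQ
7: ✓ CMP  NZCV=1000
8: · SUBVS
9: · SUBCS
10: · MOVGT

EXEC = [5]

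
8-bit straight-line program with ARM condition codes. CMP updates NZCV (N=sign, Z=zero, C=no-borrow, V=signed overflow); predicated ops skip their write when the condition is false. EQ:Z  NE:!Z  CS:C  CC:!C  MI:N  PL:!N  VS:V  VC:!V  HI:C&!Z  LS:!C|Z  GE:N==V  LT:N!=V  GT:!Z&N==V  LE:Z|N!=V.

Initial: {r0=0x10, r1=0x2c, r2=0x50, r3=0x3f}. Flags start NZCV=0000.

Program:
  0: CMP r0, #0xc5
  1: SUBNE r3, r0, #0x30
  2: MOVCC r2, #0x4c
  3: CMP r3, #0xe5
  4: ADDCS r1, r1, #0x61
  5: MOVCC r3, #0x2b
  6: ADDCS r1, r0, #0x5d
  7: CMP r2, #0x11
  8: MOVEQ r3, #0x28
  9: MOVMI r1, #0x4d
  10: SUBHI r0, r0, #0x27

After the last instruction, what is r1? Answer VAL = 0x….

VAL = 0x2c

[0] flags=0000 → (cmp)
[1] flags=0000 NE?T → r3=0xe0
[2] flags=0000 CC?T → r2=0x4c
[3] flags=1000 → (cmp)
[4] flags=1000 CS?F → skip
[5] flags=1000 CC?T → r3=0x2b
[6] flags=1000 CS?F → skip
[7] flags=0010 → (cmp)
[8] flags=0010 EQ?F → skip
[9] flags=0010 MI?F → skip
[10] flags=0010 HI?T → r0=0xe9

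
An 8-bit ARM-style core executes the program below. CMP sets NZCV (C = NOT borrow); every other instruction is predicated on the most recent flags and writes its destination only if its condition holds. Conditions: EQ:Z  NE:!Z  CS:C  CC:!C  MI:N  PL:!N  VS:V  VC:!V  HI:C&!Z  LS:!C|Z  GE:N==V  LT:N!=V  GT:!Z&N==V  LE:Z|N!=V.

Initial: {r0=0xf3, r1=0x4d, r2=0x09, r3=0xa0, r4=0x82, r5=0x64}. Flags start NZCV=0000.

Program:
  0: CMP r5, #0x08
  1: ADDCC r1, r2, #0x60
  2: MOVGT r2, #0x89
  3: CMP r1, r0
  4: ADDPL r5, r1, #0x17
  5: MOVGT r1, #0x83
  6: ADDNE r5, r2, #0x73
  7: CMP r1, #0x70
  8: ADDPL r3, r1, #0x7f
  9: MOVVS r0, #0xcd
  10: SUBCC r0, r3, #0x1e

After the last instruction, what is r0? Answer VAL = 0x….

VAL = 0xcd

[0] flags=0010 → (cmp)
[1] flags=0010 CC?F → skip
[2] flags=0010 GT?T → r2=0x89
[3] flags=0000 → (cmp)
[4] flags=0000 PL?T → r5=0x64
[5] flags=0000 GT?T → r1=0x83
[6] flags=0000 NE?T → r5=0xfc
[7] flags=0011 → (cmp)
[8] flags=0011 PL?T → r3=0x02
[9] flags=0011 VS?T → r0=0xcd
[10] flags=0011 CC?F → skip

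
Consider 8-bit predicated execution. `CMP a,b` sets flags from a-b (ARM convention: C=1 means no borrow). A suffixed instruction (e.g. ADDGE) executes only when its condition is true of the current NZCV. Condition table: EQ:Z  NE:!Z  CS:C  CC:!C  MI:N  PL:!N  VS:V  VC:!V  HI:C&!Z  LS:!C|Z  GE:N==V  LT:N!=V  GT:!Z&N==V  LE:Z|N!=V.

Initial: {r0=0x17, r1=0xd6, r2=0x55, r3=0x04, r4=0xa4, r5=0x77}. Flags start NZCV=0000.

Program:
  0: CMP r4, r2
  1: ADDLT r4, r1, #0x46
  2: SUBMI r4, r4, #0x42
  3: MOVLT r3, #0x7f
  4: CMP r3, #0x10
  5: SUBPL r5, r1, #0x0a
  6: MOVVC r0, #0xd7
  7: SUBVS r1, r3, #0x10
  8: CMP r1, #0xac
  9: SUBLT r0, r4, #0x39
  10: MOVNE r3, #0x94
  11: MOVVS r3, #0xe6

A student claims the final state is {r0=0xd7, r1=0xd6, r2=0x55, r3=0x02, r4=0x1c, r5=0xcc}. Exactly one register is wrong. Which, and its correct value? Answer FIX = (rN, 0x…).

[0] flags=0011 → (cmp)
[1] flags=0011 LT?T → r4=0x1c
[2] flags=0011 MI?F → skip
[3] flags=0011 LT?T → r3=0x7f
[4] flags=0010 → (cmp)
[5] flags=0010 PL?T → r5=0xcc
[6] flags=0010 VC?T → r0=0xd7
[7] flags=0010 VS?F → skip
[8] flags=0010 → (cmp)
[9] flags=0010 LT?F → skip
[10] flags=0010 NE?T → r3=0x94
[11] flags=0010 VS?F → skip

FIX = (r3, 0x94)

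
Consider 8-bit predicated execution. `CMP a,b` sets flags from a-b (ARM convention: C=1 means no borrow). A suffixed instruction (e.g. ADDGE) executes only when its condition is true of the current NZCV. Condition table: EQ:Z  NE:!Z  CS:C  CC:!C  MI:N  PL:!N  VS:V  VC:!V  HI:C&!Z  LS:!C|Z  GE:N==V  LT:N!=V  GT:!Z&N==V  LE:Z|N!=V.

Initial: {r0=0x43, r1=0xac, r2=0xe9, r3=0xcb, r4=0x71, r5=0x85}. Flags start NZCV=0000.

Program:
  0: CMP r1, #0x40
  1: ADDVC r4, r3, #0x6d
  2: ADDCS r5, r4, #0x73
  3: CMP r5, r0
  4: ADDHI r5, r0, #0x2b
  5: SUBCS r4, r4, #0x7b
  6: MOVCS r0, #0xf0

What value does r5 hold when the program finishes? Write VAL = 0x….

[0] flags=0011 → (cmp)
[1] flags=0011 VC?F → skip
[2] flags=0011 CS?T → r5=0xe4
[3] flags=1010 → (cmp)
[4] flags=1010 HI?T → r5=0x6e
[5] flags=1010 CS?T → r4=0xf6
[6] flags=1010 CS?T → r0=0xf0

VAL = 0x6e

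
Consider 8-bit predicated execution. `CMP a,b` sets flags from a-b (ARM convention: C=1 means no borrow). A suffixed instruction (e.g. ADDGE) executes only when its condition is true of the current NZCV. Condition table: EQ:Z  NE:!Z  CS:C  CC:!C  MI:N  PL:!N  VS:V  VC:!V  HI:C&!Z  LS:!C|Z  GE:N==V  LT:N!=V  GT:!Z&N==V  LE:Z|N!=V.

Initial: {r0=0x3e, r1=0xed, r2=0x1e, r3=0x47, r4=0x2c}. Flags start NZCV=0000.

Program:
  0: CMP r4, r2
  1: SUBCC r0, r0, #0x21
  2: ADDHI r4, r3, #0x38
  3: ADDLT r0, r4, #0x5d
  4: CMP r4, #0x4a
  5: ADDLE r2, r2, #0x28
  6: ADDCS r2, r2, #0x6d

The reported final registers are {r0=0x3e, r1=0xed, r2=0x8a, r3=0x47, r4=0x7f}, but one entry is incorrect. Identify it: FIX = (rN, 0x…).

0: ✓ CMP  NZCV=0010
1: · SUBCC
2: ✓ ADDHI  r4←0x7f
3: · ADDLT
4: ✓ CMP  NZCV=0010
5: · ADDLE
6: ✓ ADDCS  r2←0x8b

FIX = (r2, 0x8b)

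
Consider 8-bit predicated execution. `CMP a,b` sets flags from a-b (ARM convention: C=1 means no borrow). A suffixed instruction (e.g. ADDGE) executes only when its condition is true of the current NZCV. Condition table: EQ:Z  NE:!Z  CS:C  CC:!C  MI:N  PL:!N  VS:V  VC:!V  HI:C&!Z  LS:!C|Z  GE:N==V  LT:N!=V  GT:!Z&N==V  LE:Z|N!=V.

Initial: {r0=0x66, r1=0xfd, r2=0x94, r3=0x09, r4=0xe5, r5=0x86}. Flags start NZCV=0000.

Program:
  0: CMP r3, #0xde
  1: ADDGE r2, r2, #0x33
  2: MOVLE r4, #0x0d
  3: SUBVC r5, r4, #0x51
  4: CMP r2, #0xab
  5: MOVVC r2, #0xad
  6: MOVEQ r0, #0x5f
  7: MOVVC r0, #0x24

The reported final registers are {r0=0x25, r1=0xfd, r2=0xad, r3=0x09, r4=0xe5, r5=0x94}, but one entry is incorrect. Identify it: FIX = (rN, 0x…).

FIX = (r0, 0x24)

0: ✓ CMP  NZCV=0000
1: ✓ ADDGE  r2←0xc7
2: · MOVLE
3: ✓ SUBVC  r5←0x94
4: ✓ CMP  NZCV=0010
5: ✓ MOVVC  r2←0xad
6: · MOVEQ
7: ✓ MOVVC  r0←0x24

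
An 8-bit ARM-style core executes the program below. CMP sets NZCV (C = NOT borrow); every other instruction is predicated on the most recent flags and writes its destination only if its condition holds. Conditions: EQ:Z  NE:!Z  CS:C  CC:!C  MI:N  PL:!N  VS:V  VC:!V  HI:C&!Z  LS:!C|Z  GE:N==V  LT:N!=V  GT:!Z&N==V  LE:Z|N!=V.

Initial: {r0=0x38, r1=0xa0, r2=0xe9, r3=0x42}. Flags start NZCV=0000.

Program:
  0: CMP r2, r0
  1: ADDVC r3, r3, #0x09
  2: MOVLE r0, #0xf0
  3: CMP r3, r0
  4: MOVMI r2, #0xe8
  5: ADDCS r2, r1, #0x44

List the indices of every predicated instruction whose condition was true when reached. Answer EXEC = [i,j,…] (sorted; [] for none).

EXEC = [1,2]

0: ✓ CMP  NZCV=1010
1: ✓ ADDVC  r3←0x4b
2: ✓ MOVLE  r0←0xf0
3: ✓ CMP  NZCV=0000
4: · MOVMI
5: · ADDCS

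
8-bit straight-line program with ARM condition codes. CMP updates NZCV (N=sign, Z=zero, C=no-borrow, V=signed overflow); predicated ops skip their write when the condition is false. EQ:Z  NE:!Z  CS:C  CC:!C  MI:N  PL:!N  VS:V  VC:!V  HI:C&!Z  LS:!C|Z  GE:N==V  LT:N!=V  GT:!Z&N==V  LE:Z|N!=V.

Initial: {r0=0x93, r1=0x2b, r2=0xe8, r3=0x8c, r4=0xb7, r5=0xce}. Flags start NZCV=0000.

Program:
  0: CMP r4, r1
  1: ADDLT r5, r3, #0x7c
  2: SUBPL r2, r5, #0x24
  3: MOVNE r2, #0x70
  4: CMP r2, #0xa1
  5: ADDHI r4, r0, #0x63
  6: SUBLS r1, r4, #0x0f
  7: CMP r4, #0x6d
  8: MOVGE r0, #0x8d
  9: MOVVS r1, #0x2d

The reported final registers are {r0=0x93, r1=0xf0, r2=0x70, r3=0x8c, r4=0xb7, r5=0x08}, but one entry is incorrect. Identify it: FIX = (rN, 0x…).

FIX = (r1, 0x2d)

0: ✓ CMP  NZCV=1010
1: ✓ ADDLT  r5←0x08
2: · SUBPL
3: ✓ MOVNE  r2←0x70
4: ✓ CMP  NZCV=1001
5: · ADDHI
6: ✓ SUBLS  r1←0xa8
7: ✓ CMP  NZCV=0011
8: · MOVGE
9: ✓ MOVVS  r1←0x2d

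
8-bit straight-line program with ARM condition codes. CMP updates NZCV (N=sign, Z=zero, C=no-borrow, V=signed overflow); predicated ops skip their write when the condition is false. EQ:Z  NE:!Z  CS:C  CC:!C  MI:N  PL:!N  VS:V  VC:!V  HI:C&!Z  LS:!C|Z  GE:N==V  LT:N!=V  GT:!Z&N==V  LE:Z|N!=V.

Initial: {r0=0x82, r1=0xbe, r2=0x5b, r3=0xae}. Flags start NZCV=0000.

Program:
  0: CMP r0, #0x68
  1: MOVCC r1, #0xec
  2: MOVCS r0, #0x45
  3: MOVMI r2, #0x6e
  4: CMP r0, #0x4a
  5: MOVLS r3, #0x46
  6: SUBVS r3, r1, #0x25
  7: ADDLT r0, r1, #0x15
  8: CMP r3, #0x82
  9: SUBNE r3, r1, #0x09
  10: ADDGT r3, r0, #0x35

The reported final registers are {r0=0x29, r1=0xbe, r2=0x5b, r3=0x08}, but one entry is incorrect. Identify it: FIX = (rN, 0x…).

0: ✓ CMP  NZCV=0011
1: · MOVCC
2: ✓ MOVCS  r0←0x45
3: · MOVMI
4: ✓ CMP  NZCV=1000
5: ✓ MOVLS  r3←0x46
6: · SUBVS
7: ✓ ADDLT  r0←0xd3
8: ✓ CMP  NZCV=1001
9: ✓ SUBNE  r3←0xb5
10: ✓ ADDGT  r3←0x08

FIX = (r0, 0xd3)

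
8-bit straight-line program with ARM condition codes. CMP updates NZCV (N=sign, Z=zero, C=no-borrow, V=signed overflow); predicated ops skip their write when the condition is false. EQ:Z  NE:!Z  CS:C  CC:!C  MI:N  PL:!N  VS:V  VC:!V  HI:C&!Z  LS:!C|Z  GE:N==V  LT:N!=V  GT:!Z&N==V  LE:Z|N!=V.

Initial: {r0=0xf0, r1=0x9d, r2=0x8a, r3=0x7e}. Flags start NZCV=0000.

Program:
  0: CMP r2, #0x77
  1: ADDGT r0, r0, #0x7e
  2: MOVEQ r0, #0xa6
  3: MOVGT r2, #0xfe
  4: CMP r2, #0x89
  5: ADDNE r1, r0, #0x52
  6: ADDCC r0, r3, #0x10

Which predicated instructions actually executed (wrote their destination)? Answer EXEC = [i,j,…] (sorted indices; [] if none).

EXEC = [5]

0: ✓ CMP  NZCV=0011
1: · ADDGT
2: · MOVEQ
3: · MOVGT
4: ✓ CMP  NZCV=0010
5: ✓ ADDNE  r1←0x42
6: · ADDCC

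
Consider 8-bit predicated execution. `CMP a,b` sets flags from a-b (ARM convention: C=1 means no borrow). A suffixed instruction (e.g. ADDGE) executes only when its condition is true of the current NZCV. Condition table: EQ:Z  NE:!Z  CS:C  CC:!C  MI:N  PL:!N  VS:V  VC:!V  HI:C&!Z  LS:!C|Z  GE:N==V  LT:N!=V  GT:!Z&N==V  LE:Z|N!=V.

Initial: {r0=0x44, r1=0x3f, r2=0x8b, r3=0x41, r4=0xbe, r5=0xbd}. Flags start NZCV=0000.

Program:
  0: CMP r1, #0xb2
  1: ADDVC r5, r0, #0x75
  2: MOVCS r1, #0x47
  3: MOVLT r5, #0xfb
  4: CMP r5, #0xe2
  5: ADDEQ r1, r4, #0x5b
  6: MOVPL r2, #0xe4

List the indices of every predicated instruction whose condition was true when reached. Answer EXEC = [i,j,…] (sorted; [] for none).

0: ✓ CMP  NZCV=1001
1: · ADDVC
2: · MOVCS
3: · MOVLT
4: ✓ CMP  NZCV=1000
5: · ADDEQ
6: · MOVPL

EXEC = []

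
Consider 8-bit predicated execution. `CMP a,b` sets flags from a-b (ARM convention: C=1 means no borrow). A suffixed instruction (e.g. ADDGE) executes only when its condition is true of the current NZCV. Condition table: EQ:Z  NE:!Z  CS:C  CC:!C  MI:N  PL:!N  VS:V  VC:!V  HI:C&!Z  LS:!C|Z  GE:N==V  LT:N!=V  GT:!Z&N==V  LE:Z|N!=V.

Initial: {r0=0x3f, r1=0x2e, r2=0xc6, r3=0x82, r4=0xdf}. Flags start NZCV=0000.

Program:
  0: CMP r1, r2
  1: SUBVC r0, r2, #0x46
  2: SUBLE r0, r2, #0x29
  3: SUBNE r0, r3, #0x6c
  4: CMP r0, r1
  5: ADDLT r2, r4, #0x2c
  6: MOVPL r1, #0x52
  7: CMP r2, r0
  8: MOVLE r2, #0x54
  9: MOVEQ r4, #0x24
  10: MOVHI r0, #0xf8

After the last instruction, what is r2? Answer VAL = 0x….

0: ✓ CMP  NZCV=0000
1: ✓ SUBVC  r0←0x80
2: · SUBLE
3: ✓ SUBNE  r0←0x16
4: ✓ CMP  NZCV=1000
5: ✓ ADDLT  r2←0x0b
6: · MOVPL
7: ✓ CMP  NZCV=1000
8: ✓ MOVLE  r2←0x54
9: · MOVEQ
10: · MOVHI

VAL = 0x54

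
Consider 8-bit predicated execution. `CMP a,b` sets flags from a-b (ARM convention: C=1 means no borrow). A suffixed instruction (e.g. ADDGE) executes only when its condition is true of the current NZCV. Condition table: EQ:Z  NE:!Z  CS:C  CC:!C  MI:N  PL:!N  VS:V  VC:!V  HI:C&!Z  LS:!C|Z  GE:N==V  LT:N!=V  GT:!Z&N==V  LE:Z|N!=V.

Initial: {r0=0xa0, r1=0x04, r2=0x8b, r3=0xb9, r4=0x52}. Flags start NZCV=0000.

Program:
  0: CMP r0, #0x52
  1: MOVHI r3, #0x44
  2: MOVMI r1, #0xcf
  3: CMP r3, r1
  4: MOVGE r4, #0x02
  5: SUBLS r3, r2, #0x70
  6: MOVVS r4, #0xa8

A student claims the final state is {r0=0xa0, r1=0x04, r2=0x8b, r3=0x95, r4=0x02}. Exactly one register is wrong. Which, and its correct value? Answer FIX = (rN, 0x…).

[0] flags=0011 → (cmp)
[1] flags=0011 HI?T → r3=0x44
[2] flags=0011 MI?F → skip
[3] flags=0010 → (cmp)
[4] flags=0010 GE?T → r4=0x02
[5] flags=0010 LS?F → skip
[6] flags=0010 VS?F → skip

FIX = (r3, 0x44)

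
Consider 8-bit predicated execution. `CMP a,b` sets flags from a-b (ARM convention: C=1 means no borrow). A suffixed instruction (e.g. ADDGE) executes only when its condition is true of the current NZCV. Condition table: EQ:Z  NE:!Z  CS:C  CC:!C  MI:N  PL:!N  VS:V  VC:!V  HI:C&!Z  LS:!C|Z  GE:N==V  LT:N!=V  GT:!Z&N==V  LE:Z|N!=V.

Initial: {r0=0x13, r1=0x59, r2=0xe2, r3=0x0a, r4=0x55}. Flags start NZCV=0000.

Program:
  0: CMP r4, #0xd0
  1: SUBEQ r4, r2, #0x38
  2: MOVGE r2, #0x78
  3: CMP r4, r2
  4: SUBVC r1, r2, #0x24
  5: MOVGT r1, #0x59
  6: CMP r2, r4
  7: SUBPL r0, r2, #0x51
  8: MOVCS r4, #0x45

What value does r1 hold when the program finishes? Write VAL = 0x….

VAL = 0x54

0: ✓ CMP  NZCV=1001
1: · SUBEQ
2: ✓ MOVGE  r2←0x78
3: ✓ CMP  NZCV=1000
4: ✓ SUBVC  r1←0x54
5: · MOVGT
6: ✓ CMP  NZCV=0010
7: ✓ SUBPL  r0←0x27
8: ✓ MOVCS  r4←0x45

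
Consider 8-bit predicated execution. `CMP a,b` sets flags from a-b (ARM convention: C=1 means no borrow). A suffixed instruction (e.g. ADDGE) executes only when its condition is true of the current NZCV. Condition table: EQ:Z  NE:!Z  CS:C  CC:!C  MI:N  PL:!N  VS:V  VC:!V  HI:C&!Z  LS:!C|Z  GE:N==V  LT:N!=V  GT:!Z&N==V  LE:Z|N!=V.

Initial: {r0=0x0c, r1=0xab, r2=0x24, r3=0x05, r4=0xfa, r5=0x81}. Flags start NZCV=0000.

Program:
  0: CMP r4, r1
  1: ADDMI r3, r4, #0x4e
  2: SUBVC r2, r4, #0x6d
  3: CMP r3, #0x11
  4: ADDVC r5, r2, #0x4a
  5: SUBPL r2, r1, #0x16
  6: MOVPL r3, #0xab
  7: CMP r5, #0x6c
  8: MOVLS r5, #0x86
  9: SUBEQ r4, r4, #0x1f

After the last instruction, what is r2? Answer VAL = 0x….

VAL = 0x8d

[0] flags=0010 → (cmp)
[1] flags=0010 MI?F → skip
[2] flags=0010 VC?T → r2=0x8d
[3] flags=1000 → (cmp)
[4] flags=1000 VC?T → r5=0xd7
[5] flags=1000 PL?F → skip
[6] flags=1000 PL?F → skip
[7] flags=0011 → (cmp)
[8] flags=0011 LS?F → skip
[9] flags=0011 EQ?F → skip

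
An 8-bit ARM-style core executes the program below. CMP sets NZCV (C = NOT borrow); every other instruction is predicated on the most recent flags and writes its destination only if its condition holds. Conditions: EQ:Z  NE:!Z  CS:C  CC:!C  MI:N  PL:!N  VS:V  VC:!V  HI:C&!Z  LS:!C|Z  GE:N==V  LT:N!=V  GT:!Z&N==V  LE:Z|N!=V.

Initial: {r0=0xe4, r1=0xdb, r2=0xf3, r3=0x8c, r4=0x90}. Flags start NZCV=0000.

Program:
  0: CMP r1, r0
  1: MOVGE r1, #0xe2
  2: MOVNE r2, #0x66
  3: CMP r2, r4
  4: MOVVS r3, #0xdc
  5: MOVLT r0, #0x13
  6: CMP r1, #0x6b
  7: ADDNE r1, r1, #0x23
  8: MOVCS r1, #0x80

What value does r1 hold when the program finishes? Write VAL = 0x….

0: ✓ CMP  NZCV=1000
1: · MOVGE
2: ✓ MOVNE  r2←0x66
3: ✓ CMP  NZCV=1001
4: ✓ MOVVS  r3←0xdc
5: · MOVLT
6: ✓ CMP  NZCV=0011
7: ✓ ADDNE  r1←0xfe
8: ✓ MOVCS  r1←0x80

VAL = 0x80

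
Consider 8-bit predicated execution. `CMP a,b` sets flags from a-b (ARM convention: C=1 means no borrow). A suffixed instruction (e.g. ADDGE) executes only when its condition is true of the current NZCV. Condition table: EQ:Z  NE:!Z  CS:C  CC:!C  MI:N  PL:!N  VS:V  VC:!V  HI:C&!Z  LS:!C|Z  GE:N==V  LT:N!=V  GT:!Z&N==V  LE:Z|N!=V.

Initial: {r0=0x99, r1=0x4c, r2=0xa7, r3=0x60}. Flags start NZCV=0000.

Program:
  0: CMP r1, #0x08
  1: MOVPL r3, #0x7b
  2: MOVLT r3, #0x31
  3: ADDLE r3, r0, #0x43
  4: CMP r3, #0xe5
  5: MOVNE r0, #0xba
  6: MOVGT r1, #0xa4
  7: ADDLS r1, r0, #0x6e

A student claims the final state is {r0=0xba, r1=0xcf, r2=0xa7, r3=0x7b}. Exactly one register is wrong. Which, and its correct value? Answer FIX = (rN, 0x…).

[0] flags=0010 → (cmp)
[1] flags=0010 PL?T → r3=0x7b
[2] flags=0010 LT?F → skip
[3] flags=0010 LE?F → skip
[4] flags=1001 → (cmp)
[5] flags=1001 NE?T → r0=0xba
[6] flags=1001 GT?T → r1=0xa4
[7] flags=1001 LS?T → r1=0x28

FIX = (r1, 0x28)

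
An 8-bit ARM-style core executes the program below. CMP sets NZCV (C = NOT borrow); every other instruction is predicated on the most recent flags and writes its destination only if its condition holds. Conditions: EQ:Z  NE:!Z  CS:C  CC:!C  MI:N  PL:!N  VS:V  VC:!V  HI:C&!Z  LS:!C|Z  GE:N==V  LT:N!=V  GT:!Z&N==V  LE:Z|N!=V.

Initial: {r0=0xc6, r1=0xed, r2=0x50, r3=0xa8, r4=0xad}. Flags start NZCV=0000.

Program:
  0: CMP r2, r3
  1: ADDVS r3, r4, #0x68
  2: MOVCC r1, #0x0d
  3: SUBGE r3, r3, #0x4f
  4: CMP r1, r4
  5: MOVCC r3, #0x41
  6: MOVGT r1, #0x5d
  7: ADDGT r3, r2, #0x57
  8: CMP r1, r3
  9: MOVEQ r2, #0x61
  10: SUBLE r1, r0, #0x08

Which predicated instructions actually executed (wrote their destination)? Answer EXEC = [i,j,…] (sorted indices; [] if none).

[0] flags=1001 → (cmp)
[1] flags=1001 VS?T → r3=0x15
[2] flags=1001 CC?T → r1=0x0d
[3] flags=1001 GE?T → r3=0xc6
[4] flags=0000 → (cmp)
[5] flags=0000 CC?T → r3=0x41
[6] flags=0000 GT?T → r1=0x5d
[7] flags=0000 GT?T → r3=0xa7
[8] flags=1001 → (cmp)
[9] flags=1001 EQ?F → skip
[10] flags=1001 LE?F → skip

EXEC = [1,2,3,5,6,7]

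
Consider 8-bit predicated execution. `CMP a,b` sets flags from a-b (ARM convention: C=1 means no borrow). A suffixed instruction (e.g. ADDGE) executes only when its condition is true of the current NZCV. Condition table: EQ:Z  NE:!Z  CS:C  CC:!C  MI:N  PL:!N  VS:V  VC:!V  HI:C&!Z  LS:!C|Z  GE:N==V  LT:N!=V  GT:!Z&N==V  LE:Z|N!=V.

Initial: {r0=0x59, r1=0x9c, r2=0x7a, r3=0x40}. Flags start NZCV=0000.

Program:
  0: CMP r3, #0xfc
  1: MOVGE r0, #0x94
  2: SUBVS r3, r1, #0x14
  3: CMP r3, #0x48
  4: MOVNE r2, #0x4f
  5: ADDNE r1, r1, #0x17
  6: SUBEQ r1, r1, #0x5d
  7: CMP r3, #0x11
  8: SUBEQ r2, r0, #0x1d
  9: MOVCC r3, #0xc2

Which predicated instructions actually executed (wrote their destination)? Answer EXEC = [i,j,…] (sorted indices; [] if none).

[0] flags=0000 → (cmp)
[1] flags=0000 GE?T → r0=0x94
[2] flags=0000 VS?F → skip
[3] flags=1000 → (cmp)
[4] flags=1000 NE?T → r2=0x4f
[5] flags=1000 NE?T → r1=0xb3
[6] flags=1000 EQ?F → skip
[7] flags=0010 → (cmp)
[8] flags=0010 EQ?F → skip
[9] flags=0010 CC?F → skip

EXEC = [1,4,5]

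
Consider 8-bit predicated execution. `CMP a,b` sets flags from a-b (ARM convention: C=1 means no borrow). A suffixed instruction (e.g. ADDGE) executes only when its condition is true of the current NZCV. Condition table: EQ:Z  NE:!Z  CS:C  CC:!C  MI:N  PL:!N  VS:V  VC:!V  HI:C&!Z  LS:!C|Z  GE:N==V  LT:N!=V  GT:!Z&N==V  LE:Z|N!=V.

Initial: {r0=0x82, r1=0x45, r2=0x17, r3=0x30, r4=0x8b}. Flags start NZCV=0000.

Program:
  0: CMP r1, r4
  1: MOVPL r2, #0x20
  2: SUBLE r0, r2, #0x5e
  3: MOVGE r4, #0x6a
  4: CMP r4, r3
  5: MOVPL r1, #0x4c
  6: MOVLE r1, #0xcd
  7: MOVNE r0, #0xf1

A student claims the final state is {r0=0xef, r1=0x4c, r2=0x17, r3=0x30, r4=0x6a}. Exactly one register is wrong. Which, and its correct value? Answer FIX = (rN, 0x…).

FIX = (r0, 0xf1)

0: ✓ CMP  NZCV=1001
1: · MOVPL
2: · SUBLE
3: ✓ MOVGE  r4←0x6a
4: ✓ CMP  NZCV=0010
5: ✓ MOVPL  r1←0x4c
6: · MOVLE
7: ✓ MOVNE  r0←0xf1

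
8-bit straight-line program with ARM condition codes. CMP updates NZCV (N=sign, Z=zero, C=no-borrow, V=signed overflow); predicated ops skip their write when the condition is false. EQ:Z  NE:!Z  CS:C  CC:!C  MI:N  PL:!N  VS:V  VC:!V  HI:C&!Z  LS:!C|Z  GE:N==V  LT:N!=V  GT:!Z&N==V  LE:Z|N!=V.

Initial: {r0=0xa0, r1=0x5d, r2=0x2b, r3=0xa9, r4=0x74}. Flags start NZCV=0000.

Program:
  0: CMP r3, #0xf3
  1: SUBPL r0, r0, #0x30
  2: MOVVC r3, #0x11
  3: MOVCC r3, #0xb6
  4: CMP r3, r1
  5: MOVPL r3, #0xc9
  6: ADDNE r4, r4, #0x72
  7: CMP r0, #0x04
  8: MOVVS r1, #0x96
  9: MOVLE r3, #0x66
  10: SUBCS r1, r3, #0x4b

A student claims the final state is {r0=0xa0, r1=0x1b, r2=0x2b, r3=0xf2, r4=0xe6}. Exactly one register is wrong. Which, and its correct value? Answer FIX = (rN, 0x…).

FIX = (r3, 0x66)

[0] flags=1000 → (cmp)
[1] flags=1000 PL?F → skip
[2] flags=1000 VC?T → r3=0x11
[3] flags=1000 CC?T → r3=0xb6
[4] flags=0011 → (cmp)
[5] flags=0011 PL?T → r3=0xc9
[6] flags=0011 NE?T → r4=0xe6
[7] flags=1010 → (cmp)
[8] flags=1010 VS?F → skip
[9] flags=1010 LE?T → r3=0x66
[10] flags=1010 CS?T → r1=0x1b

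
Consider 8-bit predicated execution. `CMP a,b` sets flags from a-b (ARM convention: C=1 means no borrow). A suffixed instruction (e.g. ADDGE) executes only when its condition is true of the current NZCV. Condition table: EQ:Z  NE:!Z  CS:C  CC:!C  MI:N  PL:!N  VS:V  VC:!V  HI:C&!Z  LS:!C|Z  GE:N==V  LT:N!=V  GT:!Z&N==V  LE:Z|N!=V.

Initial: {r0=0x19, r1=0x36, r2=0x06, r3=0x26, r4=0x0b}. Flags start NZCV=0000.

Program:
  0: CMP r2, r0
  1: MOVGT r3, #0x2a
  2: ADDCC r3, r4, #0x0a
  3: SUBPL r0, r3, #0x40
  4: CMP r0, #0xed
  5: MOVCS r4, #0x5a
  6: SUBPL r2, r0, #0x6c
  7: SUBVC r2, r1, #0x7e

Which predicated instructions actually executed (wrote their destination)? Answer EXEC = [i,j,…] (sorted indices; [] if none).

[0] flags=1000 → (cmp)
[1] flags=1000 GT?F → skip
[2] flags=1000 CC?T → r3=0x15
[3] flags=1000 PL?F → skip
[4] flags=0000 → (cmp)
[5] flags=0000 CS?F → skip
[6] flags=0000 PL?T → r2=0xad
[7] flags=0000 VC?T → r2=0xb8

EXEC = [2,6,7]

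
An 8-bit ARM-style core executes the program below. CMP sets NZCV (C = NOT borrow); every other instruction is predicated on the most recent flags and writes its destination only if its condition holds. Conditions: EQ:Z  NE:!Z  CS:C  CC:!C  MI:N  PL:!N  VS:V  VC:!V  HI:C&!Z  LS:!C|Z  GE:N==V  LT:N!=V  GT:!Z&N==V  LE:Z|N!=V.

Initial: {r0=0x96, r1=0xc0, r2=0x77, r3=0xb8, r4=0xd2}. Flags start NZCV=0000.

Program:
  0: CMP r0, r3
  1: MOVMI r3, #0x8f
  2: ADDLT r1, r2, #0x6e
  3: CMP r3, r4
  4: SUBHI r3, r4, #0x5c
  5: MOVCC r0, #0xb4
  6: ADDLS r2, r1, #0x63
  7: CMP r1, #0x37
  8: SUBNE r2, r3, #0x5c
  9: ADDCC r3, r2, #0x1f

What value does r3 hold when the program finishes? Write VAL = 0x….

VAL = 0x8f

0: ✓ CMP  NZCV=1000
1: ✓ MOVMI  r3←0x8f
2: ✓ ADDLT  r1←0xe5
3: ✓ CMP  NZCV=1000
4: · SUBHI
5: ✓ MOVCC  r0←0xb4
6: ✓ ADDLS  r2←0x48
7: ✓ CMP  NZCV=1010
8: ✓ SUBNE  r2←0x33
9: · ADDCC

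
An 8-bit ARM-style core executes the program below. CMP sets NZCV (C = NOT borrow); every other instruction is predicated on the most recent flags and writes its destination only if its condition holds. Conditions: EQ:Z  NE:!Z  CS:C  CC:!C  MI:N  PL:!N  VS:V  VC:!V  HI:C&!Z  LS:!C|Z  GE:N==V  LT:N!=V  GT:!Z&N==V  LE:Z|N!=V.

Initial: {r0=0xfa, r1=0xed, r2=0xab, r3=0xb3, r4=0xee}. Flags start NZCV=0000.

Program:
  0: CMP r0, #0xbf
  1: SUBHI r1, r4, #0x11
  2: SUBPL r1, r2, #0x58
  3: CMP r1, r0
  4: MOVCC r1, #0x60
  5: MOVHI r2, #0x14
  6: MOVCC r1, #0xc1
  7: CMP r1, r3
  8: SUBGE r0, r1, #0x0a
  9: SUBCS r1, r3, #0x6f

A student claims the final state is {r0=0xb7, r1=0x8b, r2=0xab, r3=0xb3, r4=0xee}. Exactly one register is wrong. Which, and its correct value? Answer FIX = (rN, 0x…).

FIX = (r1, 0x44)

0: ✓ CMP  NZCV=0010
1: ✓ SUBHI  r1←0xdd
2: ✓ SUBPL  r1←0x53
3: ✓ CMP  NZCV=0000
4: ✓ MOVCC  r1←0x60
5: · MOVHI
6: ✓ MOVCC  r1←0xc1
7: ✓ CMP  NZCV=0010
8: ✓ SUBGE  r0←0xb7
9: ✓ SUBCS  r1←0x44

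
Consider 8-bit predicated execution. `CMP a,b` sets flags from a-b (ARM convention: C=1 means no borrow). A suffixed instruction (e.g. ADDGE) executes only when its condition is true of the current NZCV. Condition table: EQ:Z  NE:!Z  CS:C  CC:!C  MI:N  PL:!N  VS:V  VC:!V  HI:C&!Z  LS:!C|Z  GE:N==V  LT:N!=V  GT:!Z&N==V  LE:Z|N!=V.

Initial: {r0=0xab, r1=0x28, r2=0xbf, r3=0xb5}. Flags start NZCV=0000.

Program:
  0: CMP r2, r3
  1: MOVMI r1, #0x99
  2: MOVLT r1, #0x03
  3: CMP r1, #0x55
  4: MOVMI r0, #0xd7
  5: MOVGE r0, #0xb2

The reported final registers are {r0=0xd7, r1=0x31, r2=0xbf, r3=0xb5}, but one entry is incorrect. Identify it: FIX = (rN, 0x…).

0: ✓ CMP  NZCV=0010
1: · MOVMI
2: · MOVLT
3: ✓ CMP  NZCV=1000
4: ✓ MOVMI  r0←0xd7
5: · MOVGE

FIX = (r1, 0x28)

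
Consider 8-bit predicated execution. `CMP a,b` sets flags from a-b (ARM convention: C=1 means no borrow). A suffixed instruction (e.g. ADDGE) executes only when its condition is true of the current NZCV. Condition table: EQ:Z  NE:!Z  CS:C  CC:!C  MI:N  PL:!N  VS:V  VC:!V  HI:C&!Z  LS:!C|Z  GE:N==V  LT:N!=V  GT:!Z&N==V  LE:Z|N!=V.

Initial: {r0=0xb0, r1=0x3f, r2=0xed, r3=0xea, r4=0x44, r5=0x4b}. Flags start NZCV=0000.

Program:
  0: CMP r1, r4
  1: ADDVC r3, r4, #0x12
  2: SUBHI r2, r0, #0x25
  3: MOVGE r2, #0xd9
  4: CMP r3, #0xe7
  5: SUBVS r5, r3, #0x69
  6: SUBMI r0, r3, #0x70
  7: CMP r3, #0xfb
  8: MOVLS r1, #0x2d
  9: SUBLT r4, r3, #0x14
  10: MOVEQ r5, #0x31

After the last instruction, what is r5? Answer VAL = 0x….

VAL = 0x4b

0: ✓ CMP  NZCV=1000
1: ✓ ADDVC  r3←0x56
2: · SUBHI
3: · MOVGE
4: ✓ CMP  NZCV=0000
5: · SUBVS
6: · SUBMI
7: ✓ CMP  NZCV=0000
8: ✓ MOVLS  r1←0x2d
9: · SUBLT
10: · MOVEQ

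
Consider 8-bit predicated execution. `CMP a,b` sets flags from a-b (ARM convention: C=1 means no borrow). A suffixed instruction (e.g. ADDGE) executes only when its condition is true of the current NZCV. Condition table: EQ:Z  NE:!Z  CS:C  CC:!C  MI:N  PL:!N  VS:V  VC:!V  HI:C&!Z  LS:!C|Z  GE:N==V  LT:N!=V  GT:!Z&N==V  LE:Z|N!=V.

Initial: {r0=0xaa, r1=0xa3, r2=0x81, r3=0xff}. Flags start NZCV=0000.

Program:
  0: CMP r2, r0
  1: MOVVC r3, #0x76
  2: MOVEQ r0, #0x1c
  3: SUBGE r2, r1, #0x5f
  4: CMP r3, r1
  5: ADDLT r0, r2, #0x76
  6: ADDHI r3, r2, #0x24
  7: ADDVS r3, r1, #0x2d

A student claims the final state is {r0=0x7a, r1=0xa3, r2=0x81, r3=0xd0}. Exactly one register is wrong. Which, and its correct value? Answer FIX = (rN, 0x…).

[0] flags=1000 → (cmp)
[1] flags=1000 VC?T → r3=0x76
[2] flags=1000 EQ?F → skip
[3] flags=1000 GE?F → skip
[4] flags=1001 → (cmp)
[5] flags=1001 LT?F → skip
[6] flags=1001 HI?F → skip
[7] flags=1001 VS?T → r3=0xd0

FIX = (r0, 0xaa)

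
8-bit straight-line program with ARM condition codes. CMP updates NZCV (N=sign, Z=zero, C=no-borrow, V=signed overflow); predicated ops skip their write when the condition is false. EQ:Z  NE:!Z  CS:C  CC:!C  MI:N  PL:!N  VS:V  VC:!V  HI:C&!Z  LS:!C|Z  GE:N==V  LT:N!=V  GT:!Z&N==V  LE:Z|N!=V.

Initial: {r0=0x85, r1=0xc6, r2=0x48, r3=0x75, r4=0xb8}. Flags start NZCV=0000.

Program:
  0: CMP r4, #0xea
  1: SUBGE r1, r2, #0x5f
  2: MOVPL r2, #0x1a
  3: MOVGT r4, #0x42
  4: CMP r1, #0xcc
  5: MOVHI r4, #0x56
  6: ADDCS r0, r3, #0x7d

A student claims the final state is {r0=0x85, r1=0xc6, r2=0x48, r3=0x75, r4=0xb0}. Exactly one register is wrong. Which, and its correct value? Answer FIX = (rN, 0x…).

0: ✓ CMP  NZCV=1000
1: · SUBGE
2: · MOVPL
3: · MOVGT
4: ✓ CMP  NZCV=1000
5: · MOVHI
6: · ADDCS

FIX = (r4, 0xb8)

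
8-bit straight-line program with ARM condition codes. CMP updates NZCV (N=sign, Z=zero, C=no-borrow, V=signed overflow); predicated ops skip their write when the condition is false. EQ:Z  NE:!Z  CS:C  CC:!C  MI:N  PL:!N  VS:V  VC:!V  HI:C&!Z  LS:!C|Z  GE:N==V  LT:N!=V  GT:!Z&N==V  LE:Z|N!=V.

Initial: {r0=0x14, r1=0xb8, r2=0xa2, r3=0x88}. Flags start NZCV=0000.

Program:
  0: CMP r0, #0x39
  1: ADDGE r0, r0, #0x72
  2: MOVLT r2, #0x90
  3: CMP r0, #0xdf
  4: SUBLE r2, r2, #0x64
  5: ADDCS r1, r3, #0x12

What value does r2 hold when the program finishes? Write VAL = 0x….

VAL = 0x90

[0] flags=1000 → (cmp)
[1] flags=1000 GE?F → skip
[2] flags=1000 LT?T → r2=0x90
[3] flags=0000 → (cmp)
[4] flags=0000 LE?F → skip
[5] flags=0000 CS?F → skip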